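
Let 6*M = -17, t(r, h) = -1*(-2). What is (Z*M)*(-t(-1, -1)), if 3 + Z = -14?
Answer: -289/3 ≈ -96.333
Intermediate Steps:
t(r, h) = 2
M = -17/6 (M = (⅙)*(-17) = -17/6 ≈ -2.8333)
Z = -17 (Z = -3 - 14 = -17)
(Z*M)*(-t(-1, -1)) = (-17*(-17/6))*(-1*2) = (289/6)*(-2) = -289/3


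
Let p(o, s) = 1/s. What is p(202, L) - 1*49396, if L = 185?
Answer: -9138259/185 ≈ -49396.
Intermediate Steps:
p(202, L) - 1*49396 = 1/185 - 1*49396 = 1/185 - 49396 = -9138259/185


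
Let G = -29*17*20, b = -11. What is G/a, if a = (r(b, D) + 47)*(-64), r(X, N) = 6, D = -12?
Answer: 2465/848 ≈ 2.9068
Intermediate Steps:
G = -9860 (G = -493*20 = -9860)
a = -3392 (a = (6 + 47)*(-64) = 53*(-64) = -3392)
G/a = -9860/(-3392) = -9860*(-1/3392) = 2465/848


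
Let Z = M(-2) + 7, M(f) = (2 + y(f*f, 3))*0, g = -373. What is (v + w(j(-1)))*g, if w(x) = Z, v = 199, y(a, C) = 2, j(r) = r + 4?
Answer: -76838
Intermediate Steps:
j(r) = 4 + r
M(f) = 0 (M(f) = (2 + 2)*0 = 4*0 = 0)
Z = 7 (Z = 0 + 7 = 7)
w(x) = 7
(v + w(j(-1)))*g = (199 + 7)*(-373) = 206*(-373) = -76838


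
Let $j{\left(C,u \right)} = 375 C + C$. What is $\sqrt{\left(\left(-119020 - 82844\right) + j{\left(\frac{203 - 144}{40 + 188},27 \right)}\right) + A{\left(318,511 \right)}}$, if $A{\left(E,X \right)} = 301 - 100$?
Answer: $\frac{i \sqrt{654886965}}{57} \approx 448.96 i$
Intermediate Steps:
$j{\left(C,u \right)} = 376 C$
$A{\left(E,X \right)} = 201$
$\sqrt{\left(\left(-119020 - 82844\right) + j{\left(\frac{203 - 144}{40 + 188},27 \right)}\right) + A{\left(318,511 \right)}} = \sqrt{\left(\left(-119020 - 82844\right) + 376 \frac{203 - 144}{40 + 188}\right) + 201} = \sqrt{\left(-201864 + 376 \cdot \frac{59}{228}\right) + 201} = \sqrt{\left(-201864 + \frac{5546}{57}\right) + 201} = \sqrt{- \frac{11500702}{57} + 201} = \sqrt{- \frac{11489245}{57}} = \frac{i \sqrt{654886965}}{57}$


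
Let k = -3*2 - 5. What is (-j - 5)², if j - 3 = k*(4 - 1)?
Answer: 625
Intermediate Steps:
k = -11 (k = -6 - 5 = -11)
j = -30 (j = 3 - 11*(4 - 1) = 3 - 11*3 = 3 - 33 = -30)
(-j - 5)² = (-1*(-30) - 5)² = (30 - 5)² = 25² = 625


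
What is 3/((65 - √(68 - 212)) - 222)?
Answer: -471/24793 + 36*I/24793 ≈ -0.018997 + 0.001452*I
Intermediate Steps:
3/((65 - √(68 - 212)) - 222) = 3/((65 - √(-144)) - 222) = 3/((65 - 12*I) - 222) = 3/(-157 - 12*I) = 3*((-157 + 12*I)/24793) = 3*(-157 + 12*I)/24793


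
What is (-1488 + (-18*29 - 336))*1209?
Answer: -2836314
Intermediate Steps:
(-1488 + (-18*29 - 336))*1209 = (-1488 + (-522 - 336))*1209 = (-1488 - 858)*1209 = -2346*1209 = -2836314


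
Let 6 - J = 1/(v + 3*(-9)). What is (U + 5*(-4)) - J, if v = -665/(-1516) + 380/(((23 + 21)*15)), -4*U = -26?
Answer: -50800329/2600014 ≈ -19.538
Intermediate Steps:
U = 13/2 (U = -¼*(-26) = 13/2 ≈ 6.5000)
v = 50749/50028 (v = -665*(-1/1516) + 380/((44*15)) = 665/1516 + 380/660 = 665/1516 + 380*(1/660) = 665/1516 + 19/33 = 50749/50028 ≈ 1.0144)
J = 7850070/1300007 (J = 6 - 1/(50749/50028 + 3*(-9)) = 6 - 1/(50749/50028 - 27) = 6 - 1/(-1300007/50028) = 6 - 1*(-50028/1300007) = 6 + 50028/1300007 = 7850070/1300007 ≈ 6.0385)
(U + 5*(-4)) - J = (13/2 + 5*(-4)) - 1*7850070/1300007 = (13/2 - 20) - 7850070/1300007 = -27/2 - 7850070/1300007 = -50800329/2600014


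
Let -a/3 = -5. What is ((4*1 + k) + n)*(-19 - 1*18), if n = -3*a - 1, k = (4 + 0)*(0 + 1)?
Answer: 1406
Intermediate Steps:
a = 15 (a = -3*(-5) = 15)
k = 4 (k = 4*1 = 4)
n = -46 (n = -3*15 - 1 = -45 - 1 = -46)
((4*1 + k) + n)*(-19 - 1*18) = ((4*1 + 4) - 46)*(-19 - 1*18) = ((4 + 4) - 46)*(-19 - 18) = (8 - 46)*(-37) = -38*(-37) = 1406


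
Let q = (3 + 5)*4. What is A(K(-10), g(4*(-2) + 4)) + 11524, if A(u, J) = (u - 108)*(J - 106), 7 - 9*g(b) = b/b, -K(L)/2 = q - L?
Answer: 31748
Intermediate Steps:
q = 32 (q = 8*4 = 32)
K(L) = -64 + 2*L (K(L) = -2*(32 - L) = -64 + 2*L)
g(b) = 2/3 (g(b) = 7/9 - b/(9*b) = 7/9 - 1/9*1 = 7/9 - 1/9 = 2/3)
A(u, J) = (-108 + u)*(-106 + J)
A(K(-10), g(4*(-2) + 4)) + 11524 = (11448 - 108*2/3 - 106*(-64 + 2*(-10)) + 2*(-64 + 2*(-10))/3) + 11524 = (11448 - 72 - 106*(-64 - 20) + 2*(-64 - 20)/3) + 11524 = (11448 - 72 - 106*(-84) + (2/3)*(-84)) + 11524 = (11448 - 72 + 8904 - 56) + 11524 = 20224 + 11524 = 31748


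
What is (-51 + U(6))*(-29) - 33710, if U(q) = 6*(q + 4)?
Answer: -33971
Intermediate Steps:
U(q) = 24 + 6*q (U(q) = 6*(4 + q) = 24 + 6*q)
(-51 + U(6))*(-29) - 33710 = (-51 + (24 + 6*6))*(-29) - 33710 = (-51 + (24 + 36))*(-29) - 33710 = (-51 + 60)*(-29) - 33710 = 9*(-29) - 33710 = -261 - 33710 = -33971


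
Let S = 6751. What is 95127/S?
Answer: 95127/6751 ≈ 14.091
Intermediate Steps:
95127/S = 95127/6751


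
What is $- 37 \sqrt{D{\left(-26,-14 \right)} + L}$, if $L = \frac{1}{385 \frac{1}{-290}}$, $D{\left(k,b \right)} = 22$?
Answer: $- \frac{74 \sqrt{31493}}{77} \approx -170.55$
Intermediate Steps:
$L = - \frac{58}{77}$ ($L = \frac{1}{385 \left(- \frac{1}{290}\right)} = \frac{1}{- \frac{77}{58}} = - \frac{58}{77} \approx -0.75325$)
$- 37 \sqrt{D{\left(-26,-14 \right)} + L} = - 37 \sqrt{22 - \frac{58}{77}} = - 37 \sqrt{\frac{1636}{77}} = - 37 \frac{2 \sqrt{31493}}{77} = - \frac{74 \sqrt{31493}}{77}$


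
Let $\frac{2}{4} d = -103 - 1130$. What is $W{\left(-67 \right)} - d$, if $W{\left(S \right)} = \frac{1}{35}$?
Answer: $\frac{86311}{35} \approx 2466.0$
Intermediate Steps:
$W{\left(S \right)} = \frac{1}{35}$
$d = -2466$ ($d = 2 \left(-103 - 1130\right) = 2 \left(-1233\right) = -2466$)
$W{\left(-67 \right)} - d = \frac{1}{35} - -2466 = \frac{1}{35} + 2466 = \frac{86311}{35}$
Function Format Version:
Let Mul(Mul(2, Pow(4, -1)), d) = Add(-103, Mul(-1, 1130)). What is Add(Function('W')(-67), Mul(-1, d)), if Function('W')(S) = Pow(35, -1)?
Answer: Rational(86311, 35) ≈ 2466.0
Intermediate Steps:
Function('W')(S) = Rational(1, 35)
d = -2466 (d = Mul(2, Add(-103, Mul(-1, 1130))) = Mul(2, Add(-103, -1130)) = Mul(2, -1233) = -2466)
Add(Function('W')(-67), Mul(-1, d)) = Add(Rational(1, 35), Mul(-1, -2466)) = Add(Rational(1, 35), 2466) = Rational(86311, 35)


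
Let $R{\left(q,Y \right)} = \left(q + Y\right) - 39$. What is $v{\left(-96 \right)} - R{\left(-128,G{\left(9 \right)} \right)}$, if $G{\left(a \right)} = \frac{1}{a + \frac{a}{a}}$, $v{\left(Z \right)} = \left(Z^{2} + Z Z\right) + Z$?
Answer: $\frac{185029}{10} \approx 18503.0$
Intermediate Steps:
$v{\left(Z \right)} = Z + 2 Z^{2}$ ($v{\left(Z \right)} = \left(Z^{2} + Z^{2}\right) + Z = 2 Z^{2} + Z = Z + 2 Z^{2}$)
$G{\left(a \right)} = \frac{1}{1 + a}$ ($G{\left(a \right)} = \frac{1}{a + 1} = \frac{1}{1 + a}$)
$R{\left(q,Y \right)} = -39 + Y + q$ ($R{\left(q,Y \right)} = \left(Y + q\right) - 39 = -39 + Y + q$)
$v{\left(-96 \right)} - R{\left(-128,G{\left(9 \right)} \right)} = - 96 \left(1 + 2 \left(-96\right)\right) - \left(-39 + \frac{1}{1 + 9} - 128\right) = - 96 \left(1 - 192\right) - \left(-39 + \frac{1}{10} - 128\right) = \left(-96\right) \left(-191\right) - \left(-39 + \frac{1}{10} - 128\right) = 18336 - - \frac{1669}{10} = 18336 + \frac{1669}{10} = \frac{185029}{10}$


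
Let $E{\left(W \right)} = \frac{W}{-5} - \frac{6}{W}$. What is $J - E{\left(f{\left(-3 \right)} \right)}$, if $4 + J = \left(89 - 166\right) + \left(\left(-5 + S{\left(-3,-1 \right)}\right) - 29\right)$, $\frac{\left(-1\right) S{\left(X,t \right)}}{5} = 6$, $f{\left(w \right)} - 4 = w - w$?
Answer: $- \frac{1427}{10} \approx -142.7$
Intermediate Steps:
$f{\left(w \right)} = 4$ ($f{\left(w \right)} = 4 + \left(w - w\right) = 4 + 0 = 4$)
$S{\left(X,t \right)} = -30$ ($S{\left(X,t \right)} = \left(-5\right) 6 = -30$)
$E{\left(W \right)} = - \frac{6}{W} - \frac{W}{5}$ ($E{\left(W \right)} = W \left(- \frac{1}{5}\right) - \frac{6}{W} = - \frac{W}{5} - \frac{6}{W} = - \frac{6}{W} - \frac{W}{5}$)
$J = -145$ ($J = -4 + \left(\left(89 - 166\right) - 64\right) = -4 - 141 = -145$)
$J - E{\left(f{\left(-3 \right)} \right)} = -145 - \left(- \frac{6}{4} - \frac{4}{5}\right) = -145 - \left(\left(-6\right) \frac{1}{4} - \frac{4}{5}\right) = -145 - \left(- \frac{3}{2} - \frac{4}{5}\right) = -145 - - \frac{23}{10} = -145 + \frac{23}{10} = - \frac{1427}{10}$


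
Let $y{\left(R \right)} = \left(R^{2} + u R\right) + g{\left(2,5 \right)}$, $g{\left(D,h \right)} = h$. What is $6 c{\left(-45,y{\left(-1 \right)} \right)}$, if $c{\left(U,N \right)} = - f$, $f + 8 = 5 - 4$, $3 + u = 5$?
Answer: $42$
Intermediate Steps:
$u = 2$ ($u = -3 + 5 = 2$)
$f = -7$ ($f = -8 + \left(5 - 4\right) = -8 + 1 = -7$)
$y{\left(R \right)} = 5 + R^{2} + 2 R$ ($y{\left(R \right)} = \left(R^{2} + 2 R\right) + 5 = 5 + R^{2} + 2 R$)
$c{\left(U,N \right)} = 7$ ($c{\left(U,N \right)} = \left(-1\right) \left(-7\right) = 7$)
$6 c{\left(-45,y{\left(-1 \right)} \right)} = 6 \cdot 7 = 42$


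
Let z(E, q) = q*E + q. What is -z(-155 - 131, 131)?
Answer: 37335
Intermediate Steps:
z(E, q) = q + E*q (z(E, q) = E*q + q = q + E*q)
-z(-155 - 131, 131) = -131*(1 + (-155 - 131)) = -131*(1 - 286) = -131*(-285) = -1*(-37335) = 37335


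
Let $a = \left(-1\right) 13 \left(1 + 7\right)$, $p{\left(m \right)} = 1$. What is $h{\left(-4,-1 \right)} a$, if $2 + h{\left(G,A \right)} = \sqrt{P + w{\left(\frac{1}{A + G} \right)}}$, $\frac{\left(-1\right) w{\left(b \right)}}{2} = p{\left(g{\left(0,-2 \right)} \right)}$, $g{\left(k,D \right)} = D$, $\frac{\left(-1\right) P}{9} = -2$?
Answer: $-208$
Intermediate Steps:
$P = 18$ ($P = \left(-9\right) \left(-2\right) = 18$)
$w{\left(b \right)} = -2$ ($w{\left(b \right)} = \left(-2\right) 1 = -2$)
$h{\left(G,A \right)} = 2$ ($h{\left(G,A \right)} = -2 + \sqrt{18 - 2} = -2 + \sqrt{16} = -2 + 4 = 2$)
$a = -104$ ($a = \left(-13\right) 8 = -104$)
$h{\left(-4,-1 \right)} a = 2 \left(-104\right) = -208$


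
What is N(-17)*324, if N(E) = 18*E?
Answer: -99144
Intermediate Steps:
N(-17)*324 = (18*(-17))*324 = -306*324 = -99144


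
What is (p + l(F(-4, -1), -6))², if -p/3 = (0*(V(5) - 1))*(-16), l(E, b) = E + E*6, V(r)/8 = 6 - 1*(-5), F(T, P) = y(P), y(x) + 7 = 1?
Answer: 1764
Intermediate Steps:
y(x) = -6 (y(x) = -7 + 1 = -6)
F(T, P) = -6
V(r) = 88 (V(r) = 8*(6 - 1*(-5)) = 8*(6 + 5) = 8*11 = 88)
l(E, b) = 7*E (l(E, b) = E + 6*E = 7*E)
p = 0 (p = -3*0*(88 - 1)*(-16) = -3*0*87*(-16) = -0*(-16) = -3*0 = 0)
(p + l(F(-4, -1), -6))² = (0 + 7*(-6))² = (0 - 42)² = (-42)² = 1764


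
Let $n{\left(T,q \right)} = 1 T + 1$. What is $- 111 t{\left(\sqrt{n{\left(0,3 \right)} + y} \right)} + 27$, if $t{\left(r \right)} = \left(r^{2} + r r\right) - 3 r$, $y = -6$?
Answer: $1137 + 333 i \sqrt{5} \approx 1137.0 + 744.61 i$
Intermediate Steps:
$n{\left(T,q \right)} = 1 + T$ ($n{\left(T,q \right)} = T + 1 = 1 + T$)
$t{\left(r \right)} = - 3 r + 2 r^{2}$ ($t{\left(r \right)} = \left(r^{2} + r^{2}\right) - 3 r = 2 r^{2} - 3 r = - 3 r + 2 r^{2}$)
$- 111 t{\left(\sqrt{n{\left(0,3 \right)} + y} \right)} + 27 = - 111 \sqrt{\left(1 + 0\right) - 6} \left(-3 + 2 \sqrt{\left(1 + 0\right) - 6}\right) + 27 = - 111 \sqrt{1 - 6} \left(-3 + 2 \sqrt{1 - 6}\right) + 27 = - 111 \sqrt{-5} \left(-3 + 2 \sqrt{-5}\right) + 27 = - 111 i \sqrt{5} \left(-3 + 2 i \sqrt{5}\right) + 27 = 27 - 111 i \sqrt{5} \left(-3 + 2 i \sqrt{5}\right)$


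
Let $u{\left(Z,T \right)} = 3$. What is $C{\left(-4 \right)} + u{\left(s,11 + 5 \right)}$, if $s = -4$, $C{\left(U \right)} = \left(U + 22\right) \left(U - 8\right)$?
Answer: $-213$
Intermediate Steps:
$C{\left(U \right)} = \left(-8 + U\right) \left(22 + U\right)$ ($C{\left(U \right)} = \left(22 + U\right) \left(-8 + U\right) = \left(-8 + U\right) \left(22 + U\right)$)
$C{\left(-4 \right)} + u{\left(s,11 + 5 \right)} = \left(-176 + \left(-4\right)^{2} + 14 \left(-4\right)\right) + 3 = \left(-176 + 16 - 56\right) + 3 = -216 + 3 = -213$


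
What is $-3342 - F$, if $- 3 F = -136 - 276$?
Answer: $- \frac{10438}{3} \approx -3479.3$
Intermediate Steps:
$F = \frac{412}{3}$ ($F = - \frac{-136 - 276}{3} = \left(- \frac{1}{3}\right) \left(-412\right) = \frac{412}{3} \approx 137.33$)
$-3342 - F = -3342 - \frac{412}{3} = - \frac{10438}{3}$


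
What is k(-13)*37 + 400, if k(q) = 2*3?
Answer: 622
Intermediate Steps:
k(q) = 6
k(-13)*37 + 400 = 6*37 + 400 = 222 + 400 = 622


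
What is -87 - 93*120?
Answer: -11247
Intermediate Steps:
-87 - 93*120 = -87 - 11160 = -11247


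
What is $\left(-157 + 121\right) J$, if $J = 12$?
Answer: $-432$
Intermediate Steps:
$\left(-157 + 121\right) J = \left(-157 + 121\right) 12 = \left(-36\right) 12 = -432$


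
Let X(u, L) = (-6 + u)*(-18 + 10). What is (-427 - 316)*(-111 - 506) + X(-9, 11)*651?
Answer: 536551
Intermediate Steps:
X(u, L) = 48 - 8*u (X(u, L) = (-6 + u)*(-8) = 48 - 8*u)
(-427 - 316)*(-111 - 506) + X(-9, 11)*651 = (-427 - 316)*(-111 - 506) + (48 - 8*(-9))*651 = -743*(-617) + (48 + 72)*651 = 458431 + 120*651 = 458431 + 78120 = 536551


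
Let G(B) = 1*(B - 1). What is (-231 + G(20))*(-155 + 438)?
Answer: -59996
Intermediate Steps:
G(B) = -1 + B (G(B) = 1*(-1 + B) = -1 + B)
(-231 + G(20))*(-155 + 438) = (-231 + (-1 + 20))*(-155 + 438) = (-231 + 19)*283 = -212*283 = -59996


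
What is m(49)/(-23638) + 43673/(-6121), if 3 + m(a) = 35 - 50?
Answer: -516116098/72344099 ≈ -7.1342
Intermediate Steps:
m(a) = -18 (m(a) = -3 + (35 - 50) = -3 - 15 = -18)
m(49)/(-23638) + 43673/(-6121) = -18/(-23638) + 43673/(-6121) = -18*(-1/23638) + 43673*(-1/6121) = 9/11819 - 43673/6121 = -516116098/72344099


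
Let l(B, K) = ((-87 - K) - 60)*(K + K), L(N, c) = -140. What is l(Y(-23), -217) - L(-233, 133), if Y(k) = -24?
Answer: -30240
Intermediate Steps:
l(B, K) = 2*K*(-147 - K) (l(B, K) = (-147 - K)*(2*K) = 2*K*(-147 - K))
l(Y(-23), -217) - L(-233, 133) = -2*(-217)*(147 - 217) - 1*(-140) = -2*(-217)*(-70) + 140 = -30380 + 140 = -30240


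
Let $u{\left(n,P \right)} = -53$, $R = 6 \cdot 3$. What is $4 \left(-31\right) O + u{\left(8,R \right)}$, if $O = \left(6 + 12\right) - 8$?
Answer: $-1293$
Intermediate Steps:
$O = 10$ ($O = 18 - 8 = 10$)
$R = 18$
$4 \left(-31\right) O + u{\left(8,R \right)} = 4 \left(-31\right) 10 - 53 = \left(-124\right) 10 - 53 = -1240 - 53 = -1293$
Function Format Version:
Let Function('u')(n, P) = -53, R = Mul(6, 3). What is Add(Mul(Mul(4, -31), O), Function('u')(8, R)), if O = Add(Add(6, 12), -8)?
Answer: -1293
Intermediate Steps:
O = 10 (O = Add(18, -8) = 10)
R = 18
Add(Mul(Mul(4, -31), O), Function('u')(8, R)) = Add(Mul(Mul(4, -31), 10), -53) = Add(Mul(-124, 10), -53) = Add(-1240, -53) = -1293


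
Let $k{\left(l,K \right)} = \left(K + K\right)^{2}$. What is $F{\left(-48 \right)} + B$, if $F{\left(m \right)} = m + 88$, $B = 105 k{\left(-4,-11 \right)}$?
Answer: $50860$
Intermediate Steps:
$k{\left(l,K \right)} = 4 K^{2}$ ($k{\left(l,K \right)} = \left(2 K\right)^{2} = 4 K^{2}$)
$B = 50820$ ($B = 105 \cdot 4 \left(-11\right)^{2} = 105 \cdot 4 \cdot 121 = 105 \cdot 484 = 50820$)
$F{\left(m \right)} = 88 + m$
$F{\left(-48 \right)} + B = \left(88 - 48\right) + 50820 = 40 + 50820 = 50860$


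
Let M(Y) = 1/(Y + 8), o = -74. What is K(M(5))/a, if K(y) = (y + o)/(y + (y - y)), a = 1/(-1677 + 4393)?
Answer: -2610076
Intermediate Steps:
a = 1/2716 ≈ 0.00036819
M(Y) = 1/(8 + Y)
K(y) = (-74 + y)/y (K(y) = (y - 74)/(y + (y - y)) = (-74 + y)/(y + 0) = (-74 + y)/y)
K(M(5))/a = ((-74 + 1/(8 + 5))/(1/(8 + 5)))/(1/2716) = ((-74 + 1/13)/(1/13))*2716 = (13*(-961/13))*2716 = -961*2716 = -2610076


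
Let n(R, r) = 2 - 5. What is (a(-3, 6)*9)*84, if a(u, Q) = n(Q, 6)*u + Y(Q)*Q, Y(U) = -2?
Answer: -2268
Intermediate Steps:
n(R, r) = -3
a(u, Q) = -3*u - 2*Q
(a(-3, 6)*9)*84 = ((-3*(-3) - 2*6)*9)*84 = ((9 - 12)*9)*84 = -3*9*84 = -27*84 = -2268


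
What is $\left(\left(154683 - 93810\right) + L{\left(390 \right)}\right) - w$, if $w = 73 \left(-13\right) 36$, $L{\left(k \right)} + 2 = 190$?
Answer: $95225$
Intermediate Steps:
$L{\left(k \right)} = 188$ ($L{\left(k \right)} = -2 + 190 = 188$)
$w = -34164$ ($w = \left(-949\right) 36 = -34164$)
$\left(\left(154683 - 93810\right) + L{\left(390 \right)}\right) - w = \left(\left(154683 - 93810\right) + 188\right) - -34164 = \left(60873 + 188\right) + 34164 = 61061 + 34164 = 95225$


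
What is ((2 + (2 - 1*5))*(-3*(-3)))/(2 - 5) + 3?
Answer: 6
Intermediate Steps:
((2 + (2 - 1*5))*(-3*(-3)))/(2 - 5) + 3 = ((2 + (2 - 5))*9)/(-3) + 3 = -(2 - 3)*9/3 + 3 = -(-1)*9/3 + 3 = -⅓*(-9) + 3 = 3 + 3 = 6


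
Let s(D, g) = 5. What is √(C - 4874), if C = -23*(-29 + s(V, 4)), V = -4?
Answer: I*√4322 ≈ 65.742*I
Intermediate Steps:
C = 552 (C = -23*(-29 + 5) = -23*(-24) = -1*(-552) = 552)
√(C - 4874) = √(552 - 4874) = √(-4322) = I*√4322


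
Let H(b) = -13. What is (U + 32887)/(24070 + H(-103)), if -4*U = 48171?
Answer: 83377/96228 ≈ 0.86645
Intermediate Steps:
U = -48171/4 (U = -¼*48171 = -48171/4 ≈ -12043.)
(U + 32887)/(24070 + H(-103)) = (-48171/4 + 32887)/(24070 - 13) = (83377/4)/24057 = (83377/4)*(1/24057) = 83377/96228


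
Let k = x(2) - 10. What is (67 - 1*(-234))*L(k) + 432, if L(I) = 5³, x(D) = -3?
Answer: 38057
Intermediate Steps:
k = -13 (k = -3 - 10 = -13)
L(I) = 125
(67 - 1*(-234))*L(k) + 432 = (67 - 1*(-234))*125 + 432 = (67 + 234)*125 + 432 = 301*125 + 432 = 37625 + 432 = 38057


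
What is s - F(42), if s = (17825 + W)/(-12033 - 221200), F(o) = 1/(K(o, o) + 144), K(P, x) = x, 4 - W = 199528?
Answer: 4794683/6197334 ≈ 0.77367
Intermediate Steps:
W = -199524 (W = 4 - 1*199528 = 4 - 199528 = -199524)
F(o) = 1/(144 + o) (F(o) = 1/(o + 144) = 1/(144 + o))
s = 25957/33319 (s = (17825 - 199524)/(-12033 - 221200) = -181699/(-233233) = -181699*(-1/233233) = 25957/33319 ≈ 0.77905)
s - F(42) = 25957/33319 - 1/(144 + 42) = 25957/33319 - 1/186 = 4794683/6197334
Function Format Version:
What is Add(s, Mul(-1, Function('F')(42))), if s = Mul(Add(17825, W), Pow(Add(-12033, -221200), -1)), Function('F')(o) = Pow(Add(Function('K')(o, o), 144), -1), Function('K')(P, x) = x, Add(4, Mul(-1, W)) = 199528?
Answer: Rational(4794683, 6197334) ≈ 0.77367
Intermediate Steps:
W = -199524 (W = Add(4, Mul(-1, 199528)) = Add(4, -199528) = -199524)
Function('F')(o) = Pow(Add(144, o), -1) (Function('F')(o) = Pow(Add(o, 144), -1) = Pow(Add(144, o), -1))
s = Rational(25957, 33319) (s = Mul(Add(17825, -199524), Pow(Add(-12033, -221200), -1)) = Mul(-181699, Pow(-233233, -1)) = Mul(-181699, Rational(-1, 233233)) = Rational(25957, 33319) ≈ 0.77905)
Add(s, Mul(-1, Function('F')(42))) = Add(Rational(25957, 33319), Mul(-1, Pow(Add(144, 42), -1))) = Add(Rational(25957, 33319), Mul(-1, Pow(186, -1))) = Add(Rational(25957, 33319), Mul(-1, Rational(1, 186))) = Add(Rational(25957, 33319), Rational(-1, 186)) = Rational(4794683, 6197334)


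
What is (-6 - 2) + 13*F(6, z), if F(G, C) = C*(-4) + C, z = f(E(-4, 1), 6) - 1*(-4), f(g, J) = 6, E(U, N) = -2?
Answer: -398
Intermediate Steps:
z = 10 (z = 6 - 1*(-4) = 6 + 4 = 10)
F(G, C) = -3*C (F(G, C) = -4*C + C = -3*C)
(-6 - 2) + 13*F(6, z) = (-6 - 2) + 13*(-3*10) = -8 + 13*(-30) = -8 - 390 = -398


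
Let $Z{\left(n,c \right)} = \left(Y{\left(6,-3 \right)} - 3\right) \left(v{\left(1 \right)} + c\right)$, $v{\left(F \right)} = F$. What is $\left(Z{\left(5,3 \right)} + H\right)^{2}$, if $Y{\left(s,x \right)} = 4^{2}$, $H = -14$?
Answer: $1444$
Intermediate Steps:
$Y{\left(s,x \right)} = 16$
$Z{\left(n,c \right)} = 13 + 13 c$ ($Z{\left(n,c \right)} = \left(16 - 3\right) \left(1 + c\right) = 13 \left(1 + c\right) = 13 + 13 c$)
$\left(Z{\left(5,3 \right)} + H\right)^{2} = \left(\left(13 + 13 \cdot 3\right) - 14\right)^{2} = \left(\left(13 + 39\right) - 14\right)^{2} = \left(52 - 14\right)^{2} = 38^{2} = 1444$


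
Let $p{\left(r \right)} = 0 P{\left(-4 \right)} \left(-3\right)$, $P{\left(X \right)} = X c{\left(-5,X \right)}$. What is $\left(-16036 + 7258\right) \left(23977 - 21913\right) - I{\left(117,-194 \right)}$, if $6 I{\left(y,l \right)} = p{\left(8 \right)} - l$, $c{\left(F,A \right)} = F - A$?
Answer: $- \frac{54353473}{3} \approx -1.8118 \cdot 10^{7}$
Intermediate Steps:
$P{\left(X \right)} = X \left(-5 - X\right)$
$p{\left(r \right)} = 0$ ($p{\left(r \right)} = 0 \left(\left(-1\right) \left(-4\right) \left(5 - 4\right)\right) \left(-3\right) = 0 \left(\left(-1\right) \left(-4\right) 1\right) \left(-3\right) = 0 \cdot 4 \left(-3\right) = 0 \left(-3\right) = 0$)
$I{\left(y,l \right)} = - \frac{l}{6}$ ($I{\left(y,l \right)} = \frac{0 - l}{6} = \frac{\left(-1\right) l}{6} = - \frac{l}{6}$)
$\left(-16036 + 7258\right) \left(23977 - 21913\right) - I{\left(117,-194 \right)} = \left(-16036 + 7258\right) \left(23977 - 21913\right) - \left(- \frac{1}{6}\right) \left(-194\right) = \left(-8778\right) 2064 - \frac{97}{3} = -18117792 - \frac{97}{3} = - \frac{54353473}{3}$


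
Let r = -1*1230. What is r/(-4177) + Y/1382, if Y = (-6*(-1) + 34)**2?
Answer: 4191530/2886307 ≈ 1.4522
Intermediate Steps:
r = -1230
Y = 1600 (Y = (6 + 34)**2 = 40**2 = 1600)
r/(-4177) + Y/1382 = -1230/(-4177) + 1600/1382 = -1230*(-1/4177) + 1600*(1/1382) = 1230/4177 + 800/691 = 4191530/2886307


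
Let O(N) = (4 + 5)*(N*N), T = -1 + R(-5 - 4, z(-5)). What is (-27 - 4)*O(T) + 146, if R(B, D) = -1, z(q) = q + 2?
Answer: -970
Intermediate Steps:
z(q) = 2 + q
T = -2 (T = -1 - 1 = -2)
O(N) = 9*N²
(-27 - 4)*O(T) + 146 = (-27 - 4)*(9*(-2)²) + 146 = -279*4 + 146 = -31*36 + 146 = -1116 + 146 = -970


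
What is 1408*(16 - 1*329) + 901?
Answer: -439803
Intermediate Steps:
1408*(16 - 1*329) + 901 = 1408*(16 - 329) + 901 = 1408*(-313) + 901 = -440704 + 901 = -439803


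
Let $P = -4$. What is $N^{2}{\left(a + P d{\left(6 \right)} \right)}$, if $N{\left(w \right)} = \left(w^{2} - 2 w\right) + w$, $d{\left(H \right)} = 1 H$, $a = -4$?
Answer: $659344$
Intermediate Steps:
$d{\left(H \right)} = H$
$N{\left(w \right)} = w^{2} - w$
$N^{2}{\left(a + P d{\left(6 \right)} \right)} = \left(\left(-4 - 24\right) \left(-1 - 28\right)\right)^{2} = \left(- 28 \left(-1 - 28\right)\right)^{2} = \left(\left(-28\right) \left(-29\right)\right)^{2} = 812^{2} = 659344$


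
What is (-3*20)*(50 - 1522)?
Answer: 88320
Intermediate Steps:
(-3*20)*(50 - 1522) = -60*(-1472) = 88320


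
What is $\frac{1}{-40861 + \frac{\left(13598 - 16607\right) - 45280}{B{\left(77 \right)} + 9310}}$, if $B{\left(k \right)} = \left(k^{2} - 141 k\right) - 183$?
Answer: $- \frac{4199}{171623628} \approx -2.4466 \cdot 10^{-5}$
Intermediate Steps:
$B{\left(k \right)} = -183 + k^{2} - 141 k$
$\frac{1}{-40861 + \frac{\left(13598 - 16607\right) - 45280}{B{\left(77 \right)} + 9310}} = \frac{1}{-40861 + \frac{\left(13598 - 16607\right) - 45280}{\left(-183 + 77^{2} - 10857\right) + 9310}} = \frac{1}{-40861 + \frac{\left(13598 - 16607\right) - 45280}{\left(-183 + 5929 - 10857\right) + 9310}} = \frac{1}{-40861 + \frac{-3009 - 45280}{-5111 + 9310}} = \frac{1}{-40861 - \frac{48289}{4199}} = \frac{1}{- \frac{171623628}{4199}} = - \frac{4199}{171623628}$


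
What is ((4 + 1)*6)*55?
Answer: 1650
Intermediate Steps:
((4 + 1)*6)*55 = (5*6)*55 = 30*55 = 1650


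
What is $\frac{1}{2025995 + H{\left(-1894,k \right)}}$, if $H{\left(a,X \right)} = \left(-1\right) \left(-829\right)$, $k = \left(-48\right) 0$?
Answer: $\frac{1}{2026824} \approx 4.9338 \cdot 10^{-7}$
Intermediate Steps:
$k = 0$
$H{\left(a,X \right)} = 829$
$\frac{1}{2025995 + H{\left(-1894,k \right)}} = \frac{1}{2025995 + 829} = \frac{1}{2026824}$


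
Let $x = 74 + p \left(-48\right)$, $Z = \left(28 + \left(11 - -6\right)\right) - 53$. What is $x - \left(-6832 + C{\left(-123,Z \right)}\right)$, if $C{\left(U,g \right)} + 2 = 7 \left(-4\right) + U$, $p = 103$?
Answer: $2115$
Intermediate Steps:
$Z = -8$ ($Z = \left(28 + \left(11 + 6\right)\right) - 53 = \left(28 + 17\right) - 53 = 45 - 53 = -8$)
$C{\left(U,g \right)} = -30 + U$ ($C{\left(U,g \right)} = -2 + \left(7 \left(-4\right) + U\right) = -2 + \left(-28 + U\right) = -30 + U$)
$x = -4870$ ($x = 74 + 103 \left(-48\right) = 74 - 4944 = -4870$)
$x - \left(-6832 + C{\left(-123,Z \right)}\right) = -4870 - \left(-6832 - 153\right) = -4870 - -6985 = -4870 + 6985 = 2115$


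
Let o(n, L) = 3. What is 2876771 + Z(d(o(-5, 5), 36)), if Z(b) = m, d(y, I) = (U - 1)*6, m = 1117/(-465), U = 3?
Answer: 1337697398/465 ≈ 2.8768e+6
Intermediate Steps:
m = -1117/465 (m = 1117*(-1/465) = -1117/465 ≈ -2.4021)
d(y, I) = 12 (d(y, I) = (3 - 1)*6 = 2*6 = 12)
Z(b) = -1117/465
2876771 + Z(d(o(-5, 5), 36)) = 2876771 - 1117/465 = 1337697398/465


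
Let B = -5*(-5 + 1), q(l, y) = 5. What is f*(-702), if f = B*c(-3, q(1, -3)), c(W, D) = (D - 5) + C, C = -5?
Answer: 70200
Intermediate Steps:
B = 20 (B = -5*(-4) = 20)
c(W, D) = -10 + D (c(W, D) = (D - 5) - 5 = (-5 + D) - 5 = -10 + D)
f = -100 (f = 20*(-10 + 5) = 20*(-5) = -100)
f*(-702) = -100*(-702) = 70200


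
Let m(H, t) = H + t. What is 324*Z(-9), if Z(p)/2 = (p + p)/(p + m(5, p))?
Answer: 11664/13 ≈ 897.23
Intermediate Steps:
Z(p) = 4*p/(5 + 2*p) (Z(p) = 2*((p + p)/(p + (5 + p))) = 2*((2*p)/(5 + 2*p)) = 2*(2*p/(5 + 2*p)) = 4*p/(5 + 2*p))
324*Z(-9) = 324*(4*(-9)/(5 + 2*(-9))) = 324*(4*(-9)/(5 - 18)) = 324*(4*(-9)/(-13)) = 324*(4*(-9)*(-1/13)) = 324*(36/13) = 11664/13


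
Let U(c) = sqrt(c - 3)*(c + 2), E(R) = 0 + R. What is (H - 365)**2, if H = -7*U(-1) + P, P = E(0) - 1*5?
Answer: 136704 + 10360*I ≈ 1.367e+5 + 10360.0*I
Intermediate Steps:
E(R) = R
P = -5 (P = 0 - 1*5 = 0 - 5 = -5)
U(c) = sqrt(-3 + c)*(2 + c)
H = -5 - 14*I (H = -7*sqrt(-3 - 1)*(2 - 1) - 5 = -7*sqrt(-4) - 5 = -7*2*I - 5 = -14*I - 5 = -5 - 14*I ≈ -5.0 - 14.0*I)
(H - 365)**2 = ((-5 - 14*I) - 365)**2 = (-370 - 14*I)**2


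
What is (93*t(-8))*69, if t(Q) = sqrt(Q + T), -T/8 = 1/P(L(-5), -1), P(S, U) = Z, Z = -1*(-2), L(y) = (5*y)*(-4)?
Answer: 12834*I*sqrt(3) ≈ 22229.0*I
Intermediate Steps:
L(y) = -20*y
Z = 2
P(S, U) = 2
T = -4 (T = -8/2 = -8*1/2 = -4)
t(Q) = sqrt(-4 + Q) (t(Q) = sqrt(Q - 4) = sqrt(-4 + Q))
(93*t(-8))*69 = (93*sqrt(-4 - 8))*69 = (93*sqrt(-12))*69 = (93*(2*I*sqrt(3)))*69 = (186*I*sqrt(3))*69 = 12834*I*sqrt(3)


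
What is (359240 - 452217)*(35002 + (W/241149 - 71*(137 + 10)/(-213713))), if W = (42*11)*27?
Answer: -55906819817555139791/17178892079 ≈ -3.2544e+9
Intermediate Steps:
W = 12474 (W = 462*27 = 12474)
(359240 - 452217)*(35002 + (W/241149 - 71*(137 + 10)/(-213713))) = (359240 - 452217)*(35002 + (12474/241149 - 71*(137 + 10)/(-213713))) = -92977*(35002 + (12474*(1/241149) - 71*147*(-1/213713))) = -92977*(35002 + (4158/80383 - 10437*(-1/213713))) = -92977*(35002 + (4158/80383 + 10437/213713)) = -92977*(35002 + 1727576025/17178892079) = -92977*601297308125183/17178892079 = -55906819817555139791/17178892079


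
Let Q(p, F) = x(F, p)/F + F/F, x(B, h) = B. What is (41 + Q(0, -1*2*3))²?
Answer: 1849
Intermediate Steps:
Q(p, F) = 2 (Q(p, F) = F/F + F/F = 1 + 1 = 2)
(41 + Q(0, -1*2*3))² = (41 + 2)² = 43² = 1849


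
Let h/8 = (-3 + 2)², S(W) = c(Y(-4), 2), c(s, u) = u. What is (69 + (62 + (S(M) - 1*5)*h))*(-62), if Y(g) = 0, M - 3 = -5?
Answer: -6634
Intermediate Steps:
M = -2 (M = 3 - 5 = -2)
S(W) = 2
h = 8 (h = 8*(-3 + 2)² = 8*(-1)² = 8*1 = 8)
(69 + (62 + (S(M) - 1*5)*h))*(-62) = (69 + (62 + (2 - 1*5)*8))*(-62) = (69 + (62 + (2 - 5)*8))*(-62) = (69 + (62 - 3*8))*(-62) = (69 + (62 - 24))*(-62) = (69 + 38)*(-62) = 107*(-62) = -6634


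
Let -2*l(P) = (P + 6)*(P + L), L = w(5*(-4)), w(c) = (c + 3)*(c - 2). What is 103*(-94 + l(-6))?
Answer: -9682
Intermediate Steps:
w(c) = (-2 + c)*(3 + c) (w(c) = (3 + c)*(-2 + c) = (-2 + c)*(3 + c))
L = 374 (L = -6 + 5*(-4) + (5*(-4))² = -6 - 20 + (-20)² = -6 - 20 + 400 = 374)
l(P) = -(6 + P)*(374 + P)/2 (l(P) = -(P + 6)*(P + 374)/2 = -(6 + P)*(374 + P)/2)
103*(-94 + l(-6)) = 103*(-94 + (-1122 - 190*(-6) - ½*(-6)²)) = 103*(-94 + (-1122 + 1140 - ½*36)) = 103*(-94 + (-1122 + 1140 - 18)) = 103*(-94 + 0) = 103*(-94) = -9682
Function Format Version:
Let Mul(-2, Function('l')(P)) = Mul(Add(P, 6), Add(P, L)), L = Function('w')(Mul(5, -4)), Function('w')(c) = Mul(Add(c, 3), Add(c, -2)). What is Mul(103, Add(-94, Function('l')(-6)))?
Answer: -9682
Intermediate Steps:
Function('w')(c) = Mul(Add(-2, c), Add(3, c)) (Function('w')(c) = Mul(Add(3, c), Add(-2, c)) = Mul(Add(-2, c), Add(3, c)))
L = 374 (L = Add(-6, Mul(5, -4), Pow(Mul(5, -4), 2)) = Add(-6, -20, Pow(-20, 2)) = Add(-6, -20, 400) = 374)
Function('l')(P) = Mul(Rational(-1, 2), Add(6, P), Add(374, P)) (Function('l')(P) = Mul(Rational(-1, 2), Mul(Add(P, 6), Add(P, 374))) = Mul(Rational(-1, 2), Mul(Add(6, P), Add(374, P))) = Mul(Rational(-1, 2), Add(6, P), Add(374, P)))
Mul(103, Add(-94, Function('l')(-6))) = Mul(103, Add(-94, Add(-1122, Mul(-190, -6), Mul(Rational(-1, 2), Pow(-6, 2))))) = Mul(103, Add(-94, Add(-1122, 1140, Mul(Rational(-1, 2), 36)))) = Mul(103, Add(-94, Add(-1122, 1140, -18))) = Mul(103, Add(-94, 0)) = Mul(103, -94) = -9682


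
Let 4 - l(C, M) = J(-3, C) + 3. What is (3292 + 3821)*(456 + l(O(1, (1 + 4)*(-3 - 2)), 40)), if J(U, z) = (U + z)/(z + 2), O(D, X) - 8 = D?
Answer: 35714373/11 ≈ 3.2468e+6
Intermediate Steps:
O(D, X) = 8 + D
J(U, z) = (U + z)/(2 + z)
l(C, M) = 1 - (-3 + C)/(2 + C) (l(C, M) = 4 - ((-3 + C)/(2 + C) + 3) = 4 - (3 + (-3 + C)/(2 + C)) = 4 + (-3 - (-3 + C)/(2 + C)) = 1 - (-3 + C)/(2 + C))
(3292 + 3821)*(456 + l(O(1, (1 + 4)*(-3 - 2)), 40)) = (3292 + 3821)*(456 + 5/(2 + (8 + 1))) = 7113*(456 + 5/(2 + 9)) = 7113*(456 + 5/11) = 7113*(5021/11) = 35714373/11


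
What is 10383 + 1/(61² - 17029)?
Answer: 138176963/13308 ≈ 10383.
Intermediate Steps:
10383 + 1/(61² - 17029) = 10383 + 1/(3721 - 17029) = 10383 + 1/(-13308) = 10383 - 1/13308 = 138176963/13308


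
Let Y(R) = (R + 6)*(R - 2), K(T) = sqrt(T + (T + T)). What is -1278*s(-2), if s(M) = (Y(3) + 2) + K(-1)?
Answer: -14058 - 1278*I*sqrt(3) ≈ -14058.0 - 2213.6*I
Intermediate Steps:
K(T) = sqrt(3)*sqrt(T) (K(T) = sqrt(T + 2*T) = sqrt(3*T) = sqrt(3)*sqrt(T))
Y(R) = (-2 + R)*(6 + R) (Y(R) = (6 + R)*(-2 + R) = (-2 + R)*(6 + R))
s(M) = 11 + I*sqrt(3) (s(M) = ((-12 + 3**2 + 4*3) + 2) + sqrt(3)*sqrt(-1) = ((-12 + 9 + 12) + 2) + sqrt(3)*I = (9 + 2) + I*sqrt(3) = 11 + I*sqrt(3))
-1278*s(-2) = -1278*(11 + I*sqrt(3)) = -14058 - 1278*I*sqrt(3)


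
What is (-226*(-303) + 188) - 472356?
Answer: -403690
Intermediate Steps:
(-226*(-303) + 188) - 472356 = (68478 + 188) - 472356 = 68666 - 472356 = -403690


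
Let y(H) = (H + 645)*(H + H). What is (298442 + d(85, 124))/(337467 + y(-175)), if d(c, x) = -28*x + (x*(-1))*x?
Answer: 279594/172967 ≈ 1.6165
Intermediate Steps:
y(H) = 2*H*(645 + H) (y(H) = (645 + H)*(2*H) = 2*H*(645 + H))
d(c, x) = -x² - 28*x (d(c, x) = -28*x + (-x)*x = -28*x - x² = -x² - 28*x)
(298442 + d(85, 124))/(337467 + y(-175)) = (298442 - 1*124*(28 + 124))/(337467 + 2*(-175)*(645 - 175)) = (298442 - 1*124*152)/(337467 + 2*(-175)*470) = (298442 - 18848)/(337467 - 164500) = 279594/172967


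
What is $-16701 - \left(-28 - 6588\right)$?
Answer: $-10085$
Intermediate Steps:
$-16701 - \left(-28 - 6588\right) = -16701 - -6616 = -16701 + 6616 = -10085$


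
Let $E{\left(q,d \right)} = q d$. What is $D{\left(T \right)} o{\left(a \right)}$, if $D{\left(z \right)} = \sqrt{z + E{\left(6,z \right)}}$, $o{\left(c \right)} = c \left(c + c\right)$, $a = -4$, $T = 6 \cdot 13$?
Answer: $32 \sqrt{546} \approx 747.73$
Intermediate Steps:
$E{\left(q,d \right)} = d q$
$T = 78$
$o{\left(c \right)} = 2 c^{2}$ ($o{\left(c \right)} = c 2 c = 2 c^{2}$)
$D{\left(z \right)} = \sqrt{7} \sqrt{z}$ ($D{\left(z \right)} = \sqrt{z + z 6} = \sqrt{z + 6 z} = \sqrt{7 z} = \sqrt{7} \sqrt{z}$)
$D{\left(T \right)} o{\left(a \right)} = \sqrt{7} \sqrt{78} \cdot 2 \left(-4\right)^{2} = \sqrt{546} \cdot 2 \cdot 16 = \sqrt{546} \cdot 32 = 32 \sqrt{546}$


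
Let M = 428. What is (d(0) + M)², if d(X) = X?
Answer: 183184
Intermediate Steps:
(d(0) + M)² = (0 + 428)² = 428² = 183184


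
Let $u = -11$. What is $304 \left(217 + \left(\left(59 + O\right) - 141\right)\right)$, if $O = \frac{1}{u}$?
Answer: $\frac{451136}{11} \approx 41012.0$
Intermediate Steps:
$O = - \frac{1}{11}$ ($O = \frac{1}{-11} = - \frac{1}{11} \approx -0.090909$)
$304 \left(217 + \left(\left(59 + O\right) - 141\right)\right) = 304 \left(217 + \left(\left(59 - \frac{1}{11}\right) - 141\right)\right) = 304 \left(217 + \left(\frac{648}{11} - 141\right)\right) = 304 \left(217 - \frac{903}{11}\right) = 304 \cdot \frac{1484}{11} = \frac{451136}{11}$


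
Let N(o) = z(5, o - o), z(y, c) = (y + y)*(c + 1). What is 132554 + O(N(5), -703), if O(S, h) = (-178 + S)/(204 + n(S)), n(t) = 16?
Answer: 7290428/55 ≈ 1.3255e+5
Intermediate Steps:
z(y, c) = 2*y*(1 + c) (z(y, c) = (2*y)*(1 + c) = 2*y*(1 + c))
N(o) = 10 (N(o) = 2*5*(1 + (o - o)) = 2*5*(1 + 0) = 2*5*1 = 10)
O(S, h) = -89/110 + S/220 (O(S, h) = (-178 + S)/(204 + 16) = (-178 + S)/220 = (-178 + S)*(1/220) = -89/110 + S/220)
132554 + O(N(5), -703) = 132554 + (-89/110 + (1/220)*10) = 132554 + (-89/110 + 1/22) = 132554 - 42/55 = 7290428/55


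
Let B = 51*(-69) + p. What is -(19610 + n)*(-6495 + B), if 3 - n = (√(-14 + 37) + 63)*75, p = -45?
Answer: 149758392 - 754425*√23 ≈ 1.4614e+8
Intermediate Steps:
n = -4722 - 75*√23 (n = 3 - (√(-14 + 37) + 63)*75 = 3 - (√23 + 63)*75 = 3 - (63 + √23)*75 = 3 - (4725 + 75*√23) = 3 + (-4725 - 75*√23) = -4722 - 75*√23 ≈ -5081.7)
B = -3564 (B = 51*(-69) - 45 = -3519 - 45 = -3564)
-(19610 + n)*(-6495 + B) = -(19610 + (-4722 - 75*√23))*(-6495 - 3564) = -(14888 - 75*√23)*(-10059) = -(-149758392 + 754425*√23) = 149758392 - 754425*√23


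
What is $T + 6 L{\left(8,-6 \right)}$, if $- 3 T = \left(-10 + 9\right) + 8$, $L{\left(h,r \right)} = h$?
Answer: $\frac{137}{3} \approx 45.667$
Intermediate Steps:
$T = - \frac{7}{3}$ ($T = - \frac{\left(-10 + 9\right) + 8}{3} = - \frac{-1 + 8}{3} = \left(- \frac{1}{3}\right) 7 = - \frac{7}{3} \approx -2.3333$)
$T + 6 L{\left(8,-6 \right)} = - \frac{7}{3} + 6 \cdot 8 = - \frac{7}{3} + 48 = \frac{137}{3}$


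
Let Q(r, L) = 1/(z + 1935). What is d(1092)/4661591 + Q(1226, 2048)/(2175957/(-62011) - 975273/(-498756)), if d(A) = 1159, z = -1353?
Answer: 91181184729499721/463385517136906530903 ≈ 0.00019677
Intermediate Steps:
Q(r, L) = 1/582 (Q(r, L) = 1/(-1353 + 1935) = 1/582)
d(1092)/4661591 + Q(1226, 2048)/(2175957/(-62011) - 975273/(-498756)) = 1159/4661591 + 1/(582*(2175957/(-62011) - 975273/(-498756))) = 1159*(1/4661591) + 1/(582*(2175957*(-1/62011) - 975273*(-1/498756))) = 1159/4661591 + 1/(582*(-2175957/62011 + 325091/166252)) = 1159/4661591 + 1/(582*(-341597985163/10309452772)) = 1159/4661591 + (1/582)*(-10309452772/341597985163) = 1159/4661591 - 5154726386/99405013682433 = 91181184729499721/463385517136906530903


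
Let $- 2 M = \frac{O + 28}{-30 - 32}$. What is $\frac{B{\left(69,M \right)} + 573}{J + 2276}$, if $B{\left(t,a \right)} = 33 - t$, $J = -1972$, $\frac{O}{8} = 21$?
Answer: $\frac{537}{304} \approx 1.7664$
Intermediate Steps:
$O = 168$ ($O = 8 \cdot 21 = 168$)
$M = \frac{49}{31}$ ($M = - \frac{\left(168 + 28\right) \frac{1}{-30 - 32}}{2} = - \frac{196 \frac{1}{-62}}{2} = - \frac{196 \left(- \frac{1}{62}\right)}{2} = \left(- \frac{1}{2}\right) \left(- \frac{98}{31}\right) = \frac{49}{31} \approx 1.5806$)
$\frac{B{\left(69,M \right)} + 573}{J + 2276} = \frac{\left(33 - 69\right) + 573}{-1972 + 2276} = \frac{\left(33 - 69\right) + 573}{304} = \left(-36 + 573\right) \frac{1}{304} = 537 \cdot \frac{1}{304} = \frac{537}{304}$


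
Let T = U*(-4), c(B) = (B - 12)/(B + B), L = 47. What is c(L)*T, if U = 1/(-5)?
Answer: 14/47 ≈ 0.29787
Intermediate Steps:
U = -1/5 ≈ -0.20000
c(B) = (-12 + B)/(2*B) (c(B) = (-12 + B)/((2*B)) = (-12 + B)*(1/(2*B)) = (-12 + B)/(2*B))
T = 4/5 (T = -1/5*(-4) = 4/5 ≈ 0.80000)
c(L)*T = ((1/2)*(-12 + 47)/47)*(4/5) = ((1/2)*(1/47)*35)*(4/5) = (35/94)*(4/5) = 14/47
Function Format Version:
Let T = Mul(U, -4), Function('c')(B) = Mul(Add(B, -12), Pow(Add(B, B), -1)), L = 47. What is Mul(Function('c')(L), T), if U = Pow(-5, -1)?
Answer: Rational(14, 47) ≈ 0.29787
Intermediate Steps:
U = Rational(-1, 5) ≈ -0.20000
Function('c')(B) = Mul(Rational(1, 2), Pow(B, -1), Add(-12, B)) (Function('c')(B) = Mul(Add(-12, B), Pow(Mul(2, B), -1)) = Mul(Add(-12, B), Mul(Rational(1, 2), Pow(B, -1))) = Mul(Rational(1, 2), Pow(B, -1), Add(-12, B)))
T = Rational(4, 5) (T = Mul(Rational(-1, 5), -4) = Rational(4, 5) ≈ 0.80000)
Mul(Function('c')(L), T) = Mul(Mul(Rational(1, 2), Pow(47, -1), Add(-12, 47)), Rational(4, 5)) = Mul(Mul(Rational(1, 2), Rational(1, 47), 35), Rational(4, 5)) = Mul(Rational(35, 94), Rational(4, 5)) = Rational(14, 47)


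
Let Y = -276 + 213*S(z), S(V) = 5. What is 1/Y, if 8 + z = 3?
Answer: 1/789 ≈ 0.0012674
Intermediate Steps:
z = -5 (z = -8 + 3 = -5)
Y = 789 (Y = -276 + 213*5 = -276 + 1065 = 789)
1/Y = 1/789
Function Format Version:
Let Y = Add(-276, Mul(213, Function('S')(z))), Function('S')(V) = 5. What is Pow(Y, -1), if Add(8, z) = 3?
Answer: Rational(1, 789) ≈ 0.0012674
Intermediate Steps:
z = -5 (z = Add(-8, 3) = -5)
Y = 789 (Y = Add(-276, Mul(213, 5)) = Add(-276, 1065) = 789)
Pow(Y, -1) = Pow(789, -1) = Rational(1, 789)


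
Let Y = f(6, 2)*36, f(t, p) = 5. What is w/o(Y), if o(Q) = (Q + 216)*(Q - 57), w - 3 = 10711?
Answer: 487/2214 ≈ 0.21996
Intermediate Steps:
w = 10714 (w = 3 + 10711 = 10714)
Y = 180 (Y = 5*36 = 180)
o(Q) = (-57 + Q)*(216 + Q) (o(Q) = (216 + Q)*(-57 + Q) = (-57 + Q)*(216 + Q))
w/o(Y) = 10714/(-12312 + 180² + 159*180) = 10714/(-12312 + 32400 + 28620) = 10714/48708 = 10714*(1/48708) = 487/2214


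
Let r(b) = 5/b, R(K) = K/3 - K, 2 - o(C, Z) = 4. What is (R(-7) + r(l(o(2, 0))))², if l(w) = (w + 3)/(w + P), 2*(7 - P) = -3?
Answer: 49729/36 ≈ 1381.4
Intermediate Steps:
P = 17/2 (P = 7 - ½*(-3) = 7 + 3/2 = 17/2 ≈ 8.5000)
o(C, Z) = -2 (o(C, Z) = 2 - 1*4 = 2 - 4 = -2)
l(w) = (3 + w)/(17/2 + w) (l(w) = (w + 3)/(w + 17/2) = (3 + w)/(17/2 + w))
R(K) = -2*K/3 (R(K) = K*(⅓) - K = K/3 - K = -2*K/3)
(R(-7) + r(l(o(2, 0))))² = (-⅔*(-7) + 5/((2*(3 - 2)/(17 + 2*(-2)))))² = (14/3 + 5/((2*1/(17 - 4))))² = (14/3 + 5/((2*1/13)))² = (14/3 + 5/((2*(1/13)*1)))² = (14/3 + 5/(2/13))² = (14/3 + 5*(13/2))² = (14/3 + 65/2)² = (223/6)² = 49729/36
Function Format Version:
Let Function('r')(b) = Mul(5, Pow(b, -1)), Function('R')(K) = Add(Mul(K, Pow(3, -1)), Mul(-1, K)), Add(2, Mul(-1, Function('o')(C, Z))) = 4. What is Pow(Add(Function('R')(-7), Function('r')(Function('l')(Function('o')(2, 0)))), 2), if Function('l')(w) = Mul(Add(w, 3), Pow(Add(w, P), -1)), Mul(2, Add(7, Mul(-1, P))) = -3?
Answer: Rational(49729, 36) ≈ 1381.4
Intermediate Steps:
P = Rational(17, 2) (P = Add(7, Mul(Rational(-1, 2), -3)) = Add(7, Rational(3, 2)) = Rational(17, 2) ≈ 8.5000)
Function('o')(C, Z) = -2 (Function('o')(C, Z) = Add(2, Mul(-1, 4)) = Add(2, -4) = -2)
Function('l')(w) = Mul(Pow(Add(Rational(17, 2), w), -1), Add(3, w)) (Function('l')(w) = Mul(Add(w, 3), Pow(Add(w, Rational(17, 2)), -1)) = Mul(Add(3, w), Pow(Add(Rational(17, 2), w), -1)) = Mul(Pow(Add(Rational(17, 2), w), -1), Add(3, w)))
Function('R')(K) = Mul(Rational(-2, 3), K) (Function('R')(K) = Add(Mul(K, Rational(1, 3)), Mul(-1, K)) = Add(Mul(Rational(1, 3), K), Mul(-1, K)) = Mul(Rational(-2, 3), K))
Pow(Add(Function('R')(-7), Function('r')(Function('l')(Function('o')(2, 0)))), 2) = Pow(Add(Mul(Rational(-2, 3), -7), Mul(5, Pow(Mul(2, Pow(Add(17, Mul(2, -2)), -1), Add(3, -2)), -1))), 2) = Pow(Add(Rational(14, 3), Mul(5, Pow(Mul(2, Pow(Add(17, -4), -1), 1), -1))), 2) = Pow(Add(Rational(14, 3), Mul(5, Pow(Mul(2, Pow(13, -1), 1), -1))), 2) = Pow(Add(Rational(14, 3), Mul(5, Pow(Mul(2, Rational(1, 13), 1), -1))), 2) = Pow(Add(Rational(14, 3), Mul(5, Pow(Rational(2, 13), -1))), 2) = Pow(Add(Rational(14, 3), Mul(5, Rational(13, 2))), 2) = Pow(Add(Rational(14, 3), Rational(65, 2)), 2) = Pow(Rational(223, 6), 2) = Rational(49729, 36)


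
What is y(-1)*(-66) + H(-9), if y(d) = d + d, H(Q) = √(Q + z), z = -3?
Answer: 132 + 2*I*√3 ≈ 132.0 + 3.4641*I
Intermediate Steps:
H(Q) = √(-3 + Q) (H(Q) = √(Q - 3) = √(-3 + Q))
y(d) = 2*d
y(-1)*(-66) + H(-9) = (2*(-1))*(-66) + √(-3 - 9) = -2*(-66) + √(-12) = 132 + 2*I*√3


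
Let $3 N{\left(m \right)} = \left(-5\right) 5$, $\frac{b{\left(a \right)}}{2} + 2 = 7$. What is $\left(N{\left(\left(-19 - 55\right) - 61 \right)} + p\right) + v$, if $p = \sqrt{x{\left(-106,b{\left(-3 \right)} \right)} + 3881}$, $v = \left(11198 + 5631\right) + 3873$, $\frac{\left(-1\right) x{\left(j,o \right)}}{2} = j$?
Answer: $\frac{62081}{3} + \sqrt{4093} \approx 20758.0$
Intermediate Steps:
$b{\left(a \right)} = 10$ ($b{\left(a \right)} = -4 + 2 \cdot 7 = -4 + 14 = 10$)
$x{\left(j,o \right)} = - 2 j$
$N{\left(m \right)} = - \frac{25}{3}$ ($N{\left(m \right)} = \frac{\left(-5\right) 5}{3} = \frac{1}{3} \left(-25\right) = - \frac{25}{3}$)
$v = 20702$ ($v = 16829 + 3873 = 20702$)
$p = \sqrt{4093}$ ($p = \sqrt{\left(-2\right) \left(-106\right) + 3881} = \sqrt{212 + 3881} = \sqrt{4093} \approx 63.977$)
$\left(N{\left(\left(-19 - 55\right) - 61 \right)} + p\right) + v = \left(- \frac{25}{3} + \sqrt{4093}\right) + 20702 = \frac{62081}{3} + \sqrt{4093}$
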